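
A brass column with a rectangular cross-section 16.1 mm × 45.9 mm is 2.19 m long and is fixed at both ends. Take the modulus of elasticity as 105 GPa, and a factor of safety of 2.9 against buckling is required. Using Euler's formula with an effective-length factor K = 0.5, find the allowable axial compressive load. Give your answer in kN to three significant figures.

Buckling occurs about the weak axis: I_min = h·b³/12 = 45.9×16.1³/12 = 15960 mm⁴ (b = 16.1 mm is the smaller dimension).
Effective length L_e = KL = 0.5×2.19 m = 1095 mm.
Euler critical load P_cr = π²EI/L_e² = π²×105000×15960/1095² = 13800 N.
P_allow = P_cr/n = 13800/2.9 = 4757 N.

P_allow = 4.76 kN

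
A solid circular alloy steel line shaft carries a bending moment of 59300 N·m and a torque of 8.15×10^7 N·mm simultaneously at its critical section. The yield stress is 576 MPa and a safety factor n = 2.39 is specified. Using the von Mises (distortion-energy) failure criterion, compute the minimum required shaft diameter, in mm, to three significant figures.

σ_allow = σ_y/n = 576/2.39 = 241.0 MPa.
For a solid shaft σ_b = 32M/(πd³) and τ = 16T/(πd³), so the von Mises stress is σ' = (16/πd³)·√(4M²+3T²).
√(4M²+3T²) = √(4×(5.930×10^7)² + 3×(8.150×10^7)²) = 1.844×10^8 N·mm.
d³ = 16×1.844×10^8/(π×241.0) = 3.896×10^6 mm³.
d = 157.4 mm.

d = 157 mm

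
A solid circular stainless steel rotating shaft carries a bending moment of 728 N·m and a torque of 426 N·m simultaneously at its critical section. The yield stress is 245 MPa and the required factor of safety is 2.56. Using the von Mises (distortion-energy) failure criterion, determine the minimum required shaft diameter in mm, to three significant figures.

σ_allow = σ_y/n = 245/2.56 = 95.70 MPa.
For a solid shaft σ_b = 32M/(πd³) and τ = 16T/(πd³), so the von Mises stress is σ' = (16/πd³)·√(4M²+3T²).
√(4M²+3T²) = √(4×(728000)² + 3×(426000)²) = 1.632×10^6 N·mm.
d³ = 16×1.632×10^6/(π×95.70) = 86860 mm³.
d = 44.29 mm.

d = 44.3 mm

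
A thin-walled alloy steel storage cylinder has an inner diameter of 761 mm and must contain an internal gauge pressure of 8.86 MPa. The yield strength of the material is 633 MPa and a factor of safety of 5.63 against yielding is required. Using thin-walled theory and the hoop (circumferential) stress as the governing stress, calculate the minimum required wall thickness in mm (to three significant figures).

σ_allow = 633/5.63 = 112.4 MPa.
Hoop stress σ_h = pD/(2t), so t = pD/(2σ_allow) = 8.86×761/(2×112.4) = 29.98 mm.

t = 30.0 mm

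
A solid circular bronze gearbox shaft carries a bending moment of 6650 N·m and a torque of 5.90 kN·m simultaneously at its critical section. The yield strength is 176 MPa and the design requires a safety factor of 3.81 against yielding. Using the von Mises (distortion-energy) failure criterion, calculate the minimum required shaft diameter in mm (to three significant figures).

σ_allow = σ_y/n = 176/3.81 = 46.19 MPa.
For a solid shaft σ_b = 32M/(πd³) and τ = 16T/(πd³), so the von Mises stress is σ' = (16/πd³)·√(4M²+3T²).
√(4M²+3T²) = √(4×(6.650×10^6)² + 3×(5.900×10^6)²) = 1.677×10^7 N·mm.
d³ = 16×1.677×10^7/(π×46.19) = 1.849×10^6 mm³.
d = 122.7 mm.

d = 123 mm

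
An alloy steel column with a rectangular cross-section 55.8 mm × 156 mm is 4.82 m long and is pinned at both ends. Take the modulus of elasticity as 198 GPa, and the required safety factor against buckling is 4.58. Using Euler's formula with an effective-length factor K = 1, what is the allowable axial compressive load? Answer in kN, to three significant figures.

P_allow = 41.5 kN

Buckling occurs about the weak axis: I_min = h·b³/12 = 156×55.8³/12 = 2.259×10^6 mm⁴ (b = 55.8 mm is the smaller dimension).
Effective length L_e = KL = 1×4.82 m = 4820 mm.
Euler critical load P_cr = π²EI/L_e² = π²×198000×2.259×10^6/4820² = 190000 N.
P_allow = P_cr/n = 190000/4.58 = 41480 N.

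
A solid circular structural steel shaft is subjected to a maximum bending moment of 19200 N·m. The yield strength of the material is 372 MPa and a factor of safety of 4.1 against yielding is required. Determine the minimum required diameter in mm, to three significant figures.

σ_allow = 372/4.1 = 90.73 MPa.
For a solid circular section σ = 32M/(πd³), so d³ = 32M/(π σ_allow) = 32×1.9200×10^7/(π×90.73) = 2.155×10^6 mm³.
d = 129.2 mm.

d = 129 mm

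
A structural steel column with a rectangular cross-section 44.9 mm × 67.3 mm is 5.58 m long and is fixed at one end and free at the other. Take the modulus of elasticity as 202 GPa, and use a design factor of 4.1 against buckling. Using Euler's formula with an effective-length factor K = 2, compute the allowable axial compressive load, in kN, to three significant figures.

P_allow = 1.98 kN

Buckling occurs about the weak axis: I_min = h·b³/12 = 67.3×44.9³/12 = 507700 mm⁴ (b = 44.9 mm is the smaller dimension).
Effective length L_e = KL = 2×5.58 m = 11160 mm.
Euler critical load P_cr = π²EI/L_e² = π²×202000×507700/11160² = 8126 N.
P_allow = P_cr/n = 8126/4.1 = 1982 N.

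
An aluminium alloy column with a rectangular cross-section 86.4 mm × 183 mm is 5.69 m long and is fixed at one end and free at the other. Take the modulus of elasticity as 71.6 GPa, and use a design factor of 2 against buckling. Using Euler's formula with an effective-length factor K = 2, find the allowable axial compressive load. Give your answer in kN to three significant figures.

P_allow = 26.8 kN

Buckling occurs about the weak axis: I_min = h·b³/12 = 183×86.4³/12 = 9.836×10^6 mm⁴ (b = 86.4 mm is the smaller dimension).
Effective length L_e = KL = 2×5.69 m = 11380 mm.
Euler critical load P_cr = π²EI/L_e² = π²×71600×9.836×10^6/11380² = 53670 N.
P_allow = P_cr/n = 53670/2 = 26840 N.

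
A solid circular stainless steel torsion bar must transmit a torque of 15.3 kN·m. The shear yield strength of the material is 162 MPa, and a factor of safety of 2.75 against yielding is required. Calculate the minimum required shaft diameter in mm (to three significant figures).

d = 110 mm

Allowable shear stress τ_allow = 162/2.75 = 58.91 MPa.
For a solid shaft τ = 16T/(πd³), so d³ = 16T/(π τ_allow) = 16×1.5300×10^7/(π×58.91) = 1.323×10^6 mm³.
d = (1.323×10^6)^(1/3) = 109.8 mm.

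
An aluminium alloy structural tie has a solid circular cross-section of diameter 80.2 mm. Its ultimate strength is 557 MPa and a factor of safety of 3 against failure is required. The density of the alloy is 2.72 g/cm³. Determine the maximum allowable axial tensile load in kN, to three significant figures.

F_allow = 938 kN

σ_allow = 557/3 = 185.7 MPa.
A = πd²/4 = π×80.2²/4 = 5052 mm².
F_allow = σ_allow × A = 185.7×5052 = 937900 N.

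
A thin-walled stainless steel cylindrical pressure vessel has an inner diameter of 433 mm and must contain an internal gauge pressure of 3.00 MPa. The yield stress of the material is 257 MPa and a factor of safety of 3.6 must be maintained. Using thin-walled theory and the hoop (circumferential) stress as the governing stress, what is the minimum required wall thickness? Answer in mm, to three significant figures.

σ_allow = 257/3.6 = 71.39 MPa.
Hoop stress σ_h = pD/(2t), so t = pD/(2σ_allow) = 3.00×433/(2×71.39) = 9.098 mm.

t = 9.10 mm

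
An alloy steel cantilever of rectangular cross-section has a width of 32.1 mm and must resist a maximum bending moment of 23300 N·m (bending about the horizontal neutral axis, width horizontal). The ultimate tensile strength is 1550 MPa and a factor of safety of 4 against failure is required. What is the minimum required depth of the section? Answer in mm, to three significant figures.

h = 106 mm

σ_allow = 1550/4 = 387.5 MPa.
For a rectangular section σ = 6M/(bh²), so h² = 6M/(b σ_allow) = 6×2.3300×10^7/(32.1×387.5) = 11240 mm².
h = 106.0 mm.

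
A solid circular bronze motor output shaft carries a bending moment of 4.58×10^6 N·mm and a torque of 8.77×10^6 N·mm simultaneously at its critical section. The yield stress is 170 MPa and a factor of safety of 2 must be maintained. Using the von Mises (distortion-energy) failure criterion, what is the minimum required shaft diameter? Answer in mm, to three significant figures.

d = 102 mm

σ_allow = σ_y/n = 170/2 = 85.00 MPa.
For a solid shaft σ_b = 32M/(πd³) and τ = 16T/(πd³), so the von Mises stress is σ' = (16/πd³)·√(4M²+3T²).
√(4M²+3T²) = √(4×(4.580×10^6)² + 3×(8.770×10^6)²) = 1.774×10^7 N·mm.
d³ = 16×1.774×10^7/(π×85.00) = 1.063×10^6 mm³.
d = 102.1 mm.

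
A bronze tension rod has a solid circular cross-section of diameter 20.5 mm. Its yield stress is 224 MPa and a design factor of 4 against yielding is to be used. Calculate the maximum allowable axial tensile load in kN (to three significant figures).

F_allow = 18.5 kN

σ_allow = 224/4 = 56.00 MPa.
A = πd²/4 = π×20.5²/4 = 330.1 mm².
F_allow = σ_allow × A = 56.00×330.1 = 18480 N.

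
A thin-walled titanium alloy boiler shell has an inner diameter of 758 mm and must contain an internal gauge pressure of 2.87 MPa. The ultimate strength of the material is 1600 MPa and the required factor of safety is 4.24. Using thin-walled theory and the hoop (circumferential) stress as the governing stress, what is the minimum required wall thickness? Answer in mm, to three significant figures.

t = 2.88 mm

σ_allow = 1600/4.24 = 377.4 MPa.
Hoop stress σ_h = pD/(2t), so t = pD/(2σ_allow) = 2.87×758/(2×377.4) = 2.882 mm.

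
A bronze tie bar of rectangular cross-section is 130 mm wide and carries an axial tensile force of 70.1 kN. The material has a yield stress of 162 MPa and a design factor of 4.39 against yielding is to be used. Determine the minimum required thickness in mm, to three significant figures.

t = 14.6 mm

σ_allow = 162/4.39 = 36.90 MPa.
Required area A = F/σ_allow = 70100/36.90 = 1900 mm².
t = A/w = 1900/130 = 14.61 mm.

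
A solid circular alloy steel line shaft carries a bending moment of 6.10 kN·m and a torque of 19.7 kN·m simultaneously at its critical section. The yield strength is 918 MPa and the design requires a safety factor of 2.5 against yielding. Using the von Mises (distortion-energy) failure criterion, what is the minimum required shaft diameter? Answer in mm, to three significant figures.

d = 79.5 mm

σ_allow = σ_y/n = 918/2.5 = 367.2 MPa.
For a solid shaft σ_b = 32M/(πd³) and τ = 16T/(πd³), so the von Mises stress is σ' = (16/πd³)·√(4M²+3T²).
√(4M²+3T²) = √(4×(6.100×10^6)² + 3×(1.970×10^7)²) = 3.624×10^7 N·mm.
d³ = 16×3.624×10^7/(π×367.2) = 502600 mm³.
d = 79.51 mm.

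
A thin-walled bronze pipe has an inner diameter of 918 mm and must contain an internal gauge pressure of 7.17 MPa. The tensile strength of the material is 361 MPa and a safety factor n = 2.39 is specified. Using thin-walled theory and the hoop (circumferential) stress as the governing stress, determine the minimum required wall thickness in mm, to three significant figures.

σ_allow = 361/2.39 = 151.0 MPa.
Hoop stress σ_h = pD/(2t), so t = pD/(2σ_allow) = 7.17×918/(2×151.0) = 21.79 mm.

t = 21.8 mm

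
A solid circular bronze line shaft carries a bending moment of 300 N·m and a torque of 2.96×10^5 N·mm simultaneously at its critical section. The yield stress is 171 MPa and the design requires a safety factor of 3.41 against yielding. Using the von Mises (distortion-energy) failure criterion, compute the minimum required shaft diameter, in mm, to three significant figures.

d = 43.1 mm

σ_allow = σ_y/n = 171/3.41 = 50.15 MPa.
For a solid shaft σ_b = 32M/(πd³) and τ = 16T/(πd³), so the von Mises stress is σ' = (16/πd³)·√(4M²+3T²).
√(4M²+3T²) = √(4×(300000)² + 3×(296000)²) = 789200 N·mm.
d³ = 16×789200/(π×50.15) = 80150 mm³.
d = 43.12 mm.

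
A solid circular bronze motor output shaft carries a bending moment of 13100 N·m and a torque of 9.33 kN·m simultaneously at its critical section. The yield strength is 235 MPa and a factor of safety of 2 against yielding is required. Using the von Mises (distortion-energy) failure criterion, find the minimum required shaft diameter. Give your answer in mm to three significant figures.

σ_allow = σ_y/n = 235/2 = 117.5 MPa.
For a solid shaft σ_b = 32M/(πd³) and τ = 16T/(πd³), so the von Mises stress is σ' = (16/πd³)·√(4M²+3T²).
√(4M²+3T²) = √(4×(1.310×10^7)² + 3×(9.330×10^6)²) = 3.078×10^7 N·mm.
d³ = 16×3.078×10^7/(π×117.5) = 1.334×10^6 mm³.
d = 110.1 mm.

d = 110 mm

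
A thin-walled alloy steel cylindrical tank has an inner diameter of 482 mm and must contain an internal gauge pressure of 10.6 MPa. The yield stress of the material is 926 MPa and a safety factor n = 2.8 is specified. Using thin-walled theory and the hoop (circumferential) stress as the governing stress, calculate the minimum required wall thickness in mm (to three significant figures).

t = 7.72 mm

σ_allow = 926/2.8 = 330.7 MPa.
Hoop stress σ_h = pD/(2t), so t = pD/(2σ_allow) = 10.6×482/(2×330.7) = 7.724 mm.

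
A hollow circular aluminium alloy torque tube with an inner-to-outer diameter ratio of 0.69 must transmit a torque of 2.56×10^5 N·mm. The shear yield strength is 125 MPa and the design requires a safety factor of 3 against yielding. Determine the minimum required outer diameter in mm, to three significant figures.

τ_allow = 125/3 = 41.67 MPa.
For a hollow shaft τ = 16T/[πd_o³(1−k⁴)] with k = 0.69, so 1−k⁴ = 0.7733.
d_o³ = 16T/[π τ_allow (1−k⁴)] = 16×256000/(π×41.67×0.7733) = 40460 mm³.
d_o = 34.33 mm.

d_o = 34.3 mm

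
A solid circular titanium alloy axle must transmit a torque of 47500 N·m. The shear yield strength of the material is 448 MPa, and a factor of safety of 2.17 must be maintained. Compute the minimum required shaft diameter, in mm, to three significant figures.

Allowable shear stress τ_allow = 448/2.17 = 206.5 MPa.
For a solid shaft τ = 16T/(πd³), so d³ = 16T/(π τ_allow) = 16×4.7500×10^7/(π×206.5) = 1.172×10^6 mm³.
d = (1.172×10^6)^(1/3) = 105.4 mm.

d = 105 mm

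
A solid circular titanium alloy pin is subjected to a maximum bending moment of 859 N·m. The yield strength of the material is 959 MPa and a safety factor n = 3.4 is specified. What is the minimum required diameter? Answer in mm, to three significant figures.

σ_allow = 959/3.4 = 282.1 MPa.
For a solid circular section σ = 32M/(πd³), so d³ = 32M/(π σ_allow) = 32×859000/(π×282.1) = 31020 mm³.
d = 31.42 mm.

d = 31.4 mm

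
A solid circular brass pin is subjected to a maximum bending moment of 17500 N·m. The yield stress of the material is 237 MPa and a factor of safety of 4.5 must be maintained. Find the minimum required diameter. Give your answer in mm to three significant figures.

σ_allow = 237/4.5 = 52.67 MPa.
For a solid circular section σ = 32M/(πd³), so d³ = 32M/(π σ_allow) = 32×1.7500×10^7/(π×52.67) = 3.385×10^6 mm³.
d = 150.1 mm.

d = 150 mm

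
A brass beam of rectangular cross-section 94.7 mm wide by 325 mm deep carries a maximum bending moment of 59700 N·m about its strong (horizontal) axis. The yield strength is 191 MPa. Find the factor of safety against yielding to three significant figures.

n = 5.33

Section modulus S = bh²/6 = 94.7×325²/6 = 1.667×10^6 mm³.
σ = M/S = 5.9700×10^7/1.667×10^6 = 35.81 MPa.
n = 191/35.81 = 5.334.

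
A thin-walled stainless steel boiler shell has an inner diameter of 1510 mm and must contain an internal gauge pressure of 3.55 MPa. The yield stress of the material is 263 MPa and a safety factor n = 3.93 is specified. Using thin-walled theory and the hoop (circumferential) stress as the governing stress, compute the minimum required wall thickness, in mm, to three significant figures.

σ_allow = 263/3.93 = 66.92 MPa.
Hoop stress σ_h = pD/(2t), so t = pD/(2σ_allow) = 3.55×1510/(2×66.92) = 40.05 mm.

t = 40.1 mm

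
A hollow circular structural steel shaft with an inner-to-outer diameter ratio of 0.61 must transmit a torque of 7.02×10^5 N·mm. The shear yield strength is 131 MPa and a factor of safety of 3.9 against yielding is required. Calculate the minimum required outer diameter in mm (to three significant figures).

τ_allow = 131/3.9 = 33.59 MPa.
For a hollow shaft τ = 16T/[πd_o³(1−k⁴)] with k = 0.61, so 1−k⁴ = 0.8615.
d_o³ = 16T/[π τ_allow (1−k⁴)] = 16×702000/(π×33.59×0.8615) = 123500 mm³.
d_o = 49.81 mm.

d_o = 49.8 mm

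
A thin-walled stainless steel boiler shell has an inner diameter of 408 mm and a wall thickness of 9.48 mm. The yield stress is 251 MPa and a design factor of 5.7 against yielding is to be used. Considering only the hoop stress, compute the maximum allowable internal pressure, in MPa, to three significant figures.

σ_allow = 251/5.7 = 44.04 MPa.
σ_h = pD/(2t) → p_allow = 2σ_allow t/D = 2×44.04×9.48/408 = 2.046 MPa.

p_allow = 2.05 MPa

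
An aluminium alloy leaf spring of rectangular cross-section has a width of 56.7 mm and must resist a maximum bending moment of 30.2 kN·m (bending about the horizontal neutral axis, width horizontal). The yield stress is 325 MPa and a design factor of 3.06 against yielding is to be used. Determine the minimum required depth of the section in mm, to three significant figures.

h = 173 mm

σ_allow = 325/3.06 = 106.2 MPa.
For a rectangular section σ = 6M/(bh²), so h² = 6M/(b σ_allow) = 6×3.0200×10^7/(56.7×106.2) = 30090 mm².
h = 173.5 mm.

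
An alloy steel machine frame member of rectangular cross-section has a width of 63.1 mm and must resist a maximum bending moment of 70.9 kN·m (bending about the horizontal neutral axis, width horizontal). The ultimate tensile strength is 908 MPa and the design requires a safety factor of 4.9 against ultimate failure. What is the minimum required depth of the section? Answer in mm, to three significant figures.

h = 191 mm

σ_allow = 908/4.9 = 185.3 MPa.
For a rectangular section σ = 6M/(bh²), so h² = 6M/(b σ_allow) = 6×7.0900×10^7/(63.1×185.3) = 36380 mm².
h = 190.7 mm.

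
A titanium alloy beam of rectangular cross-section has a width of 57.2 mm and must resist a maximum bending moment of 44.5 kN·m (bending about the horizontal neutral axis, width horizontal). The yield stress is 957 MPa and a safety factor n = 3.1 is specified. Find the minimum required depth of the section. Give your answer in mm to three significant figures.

σ_allow = 957/3.1 = 308.7 MPa.
For a rectangular section σ = 6M/(bh²), so h² = 6M/(b σ_allow) = 6×4.4500×10^7/(57.2×308.7) = 15120 mm².
h = 123.0 mm.

h = 123 mm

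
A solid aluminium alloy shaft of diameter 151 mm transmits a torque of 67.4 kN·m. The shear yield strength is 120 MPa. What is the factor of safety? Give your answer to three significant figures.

τ = 16T/(πd³) = 16×6.7400×10^7/(π×151³) = 99.70 MPa.
n = τ_limit/τ = 120/99.70 = 1.204.

n = 1.20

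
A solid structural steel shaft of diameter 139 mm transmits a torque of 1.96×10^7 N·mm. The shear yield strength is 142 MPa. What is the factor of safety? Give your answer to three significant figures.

τ = 16T/(πd³) = 16×1.9600×10^7/(π×139³) = 37.17 MPa.
n = τ_limit/τ = 142/37.17 = 3.820.

n = 3.82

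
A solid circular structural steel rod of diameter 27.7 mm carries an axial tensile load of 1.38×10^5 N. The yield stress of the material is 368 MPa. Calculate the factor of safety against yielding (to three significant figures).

n = 1.61

A = πd²/4 = 602.6 mm².
σ = F/A = 138000/602.6 = 229.0 MPa.
n = 368/229.0 = 1.607.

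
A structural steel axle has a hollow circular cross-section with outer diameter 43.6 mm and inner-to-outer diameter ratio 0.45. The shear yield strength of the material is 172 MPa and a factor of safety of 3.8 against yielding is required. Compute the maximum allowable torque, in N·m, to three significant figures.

T_allow = 706 N·m

τ_allow = 172/3.8 = 45.26 MPa.
For a hollow shaft T_allow = τ_allow·πd_o³(1−k⁴)/16 with 1−k⁴ = 0.9590, so πd_o³(1−k⁴)/16 = 15610 mm³.
T_allow = 45.26×15610 = 706400 N·mm = 706.4 N·m.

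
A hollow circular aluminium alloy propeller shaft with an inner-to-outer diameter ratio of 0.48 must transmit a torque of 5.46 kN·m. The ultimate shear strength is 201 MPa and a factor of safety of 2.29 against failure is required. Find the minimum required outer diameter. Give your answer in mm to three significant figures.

d_o = 69.4 mm

τ_allow = 201/2.29 = 87.77 MPa.
For a hollow shaft τ = 16T/[πd_o³(1−k⁴)] with k = 0.48, so 1−k⁴ = 0.9469.
d_o³ = 16T/[π τ_allow (1−k⁴)] = 16×5460000/(π×87.77×0.9469) = 334600 mm³.
d_o = 69.42 mm.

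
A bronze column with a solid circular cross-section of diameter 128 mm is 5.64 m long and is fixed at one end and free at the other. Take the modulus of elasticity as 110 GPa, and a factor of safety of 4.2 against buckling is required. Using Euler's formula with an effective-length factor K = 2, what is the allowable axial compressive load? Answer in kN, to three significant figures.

P_allow = 26.8 kN

I = πd⁴/64 = π×128⁴/64 = 1.318×10^7 mm⁴.
Effective length L_e = KL = 2×5.64 m = 11280 mm.
Euler critical load P_cr = π²EI/L_e² = π²×110000×1.318×10^7/11280² = 112400 N.
P_allow = P_cr/n = 112400/4.2 = 26770 N.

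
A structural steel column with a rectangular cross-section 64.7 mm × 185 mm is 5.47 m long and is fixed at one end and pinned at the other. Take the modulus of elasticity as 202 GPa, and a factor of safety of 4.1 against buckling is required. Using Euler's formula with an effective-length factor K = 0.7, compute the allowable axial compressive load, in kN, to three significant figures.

Buckling occurs about the weak axis: I_min = h·b³/12 = 185×64.7³/12 = 4.175×10^6 mm⁴ (b = 64.7 mm is the smaller dimension).
Effective length L_e = KL = 0.7×5.47 m = 3829 mm.
Euler critical load P_cr = π²EI/L_e² = π²×202000×4.175×10^6/3829² = 567800 N.
P_allow = P_cr/n = 567800/4.1 = 138500 N.

P_allow = 138 kN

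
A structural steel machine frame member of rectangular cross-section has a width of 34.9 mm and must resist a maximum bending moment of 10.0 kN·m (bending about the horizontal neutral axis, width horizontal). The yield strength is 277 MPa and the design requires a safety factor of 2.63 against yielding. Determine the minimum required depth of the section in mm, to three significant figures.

σ_allow = 277/2.63 = 105.3 MPa.
For a rectangular section σ = 6M/(bh²), so h² = 6M/(b σ_allow) = 6×1.0000×10^7/(34.9×105.3) = 16320 mm².
h = 127.8 mm.

h = 128 mm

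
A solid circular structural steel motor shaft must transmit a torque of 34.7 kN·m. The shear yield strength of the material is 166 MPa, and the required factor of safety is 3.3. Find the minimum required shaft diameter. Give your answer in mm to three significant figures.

d = 152 mm

Allowable shear stress τ_allow = 166/3.3 = 50.30 MPa.
For a solid shaft τ = 16T/(πd³), so d³ = 16T/(π τ_allow) = 16×3.4700×10^7/(π×50.30) = 3.513×10^6 mm³.
d = (3.513×10^6)^(1/3) = 152.0 mm.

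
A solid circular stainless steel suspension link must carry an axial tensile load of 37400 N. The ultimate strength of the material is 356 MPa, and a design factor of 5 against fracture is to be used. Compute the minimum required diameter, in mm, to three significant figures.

Allowable stress σ_allow = 356/5 = 71.20 MPa.
Required area A = F/σ_allow = 37400/71.20 = 525.3 mm².
A = πd²/4 → d = √(4A/π) = 25.86 mm.

d = 25.9 mm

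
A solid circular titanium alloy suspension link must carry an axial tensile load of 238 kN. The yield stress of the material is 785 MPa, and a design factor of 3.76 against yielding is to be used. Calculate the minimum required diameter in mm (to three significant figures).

Allowable stress σ_allow = 785/3.76 = 208.8 MPa.
Required area A = F/σ_allow = 238000/208.8 = 1140 mm².
A = πd²/4 → d = √(4A/π) = 38.10 mm.

d = 38.1 mm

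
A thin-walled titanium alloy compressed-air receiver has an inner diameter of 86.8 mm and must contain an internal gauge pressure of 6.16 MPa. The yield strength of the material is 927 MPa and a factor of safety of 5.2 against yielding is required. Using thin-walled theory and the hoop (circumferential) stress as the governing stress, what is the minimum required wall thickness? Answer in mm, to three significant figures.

σ_allow = 927/5.2 = 178.3 MPa.
Hoop stress σ_h = pD/(2t), so t = pD/(2σ_allow) = 6.16×86.8/(2×178.3) = 1.500 mm.

t = 1.50 mm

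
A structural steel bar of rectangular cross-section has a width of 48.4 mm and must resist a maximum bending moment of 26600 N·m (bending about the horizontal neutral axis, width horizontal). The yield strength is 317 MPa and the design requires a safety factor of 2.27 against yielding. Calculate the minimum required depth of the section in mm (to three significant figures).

h = 154 mm

σ_allow = 317/2.27 = 139.6 MPa.
For a rectangular section σ = 6M/(bh²), so h² = 6M/(b σ_allow) = 6×2.6600×10^7/(48.4×139.6) = 23610 mm².
h = 153.7 mm.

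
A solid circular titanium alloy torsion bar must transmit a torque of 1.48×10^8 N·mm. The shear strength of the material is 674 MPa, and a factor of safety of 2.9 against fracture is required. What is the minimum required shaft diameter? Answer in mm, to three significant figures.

d = 148 mm

Allowable shear stress τ_allow = 674/2.9 = 232.4 MPa.
For a solid shaft τ = 16T/(πd³), so d³ = 16T/(π τ_allow) = 16×1.4800×10^8/(π×232.4) = 3.243×10^6 mm³.
d = (3.243×10^6)^(1/3) = 148.0 mm.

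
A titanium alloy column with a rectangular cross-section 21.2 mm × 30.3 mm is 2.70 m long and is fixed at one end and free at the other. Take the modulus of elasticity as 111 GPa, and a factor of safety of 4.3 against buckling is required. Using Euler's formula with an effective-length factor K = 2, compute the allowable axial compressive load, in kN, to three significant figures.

P_allow = 0.210 kN

Buckling occurs about the weak axis: I_min = h·b³/12 = 30.3×21.2³/12 = 24060 mm⁴ (b = 21.2 mm is the smaller dimension).
Effective length L_e = KL = 2×2.70 m = 5400 mm.
Euler critical load P_cr = π²EI/L_e² = π²×111000×24060/5400² = 903.9 N.
P_allow = P_cr/n = 903.9/4.3 = 210.2 N.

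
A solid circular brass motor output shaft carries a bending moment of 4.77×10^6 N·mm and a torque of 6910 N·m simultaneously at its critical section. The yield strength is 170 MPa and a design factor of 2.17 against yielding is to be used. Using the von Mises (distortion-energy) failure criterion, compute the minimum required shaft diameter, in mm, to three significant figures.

d = 99.8 mm

σ_allow = σ_y/n = 170/2.17 = 78.34 MPa.
For a solid shaft σ_b = 32M/(πd³) and τ = 16T/(πd³), so the von Mises stress is σ' = (16/πd³)·√(4M²+3T²).
√(4M²+3T²) = √(4×(4.770×10^6)² + 3×(6.910×10^6)²) = 1.531×10^7 N·mm.
d³ = 16×1.531×10^7/(π×78.34) = 995000 mm³.
d = 99.83 mm.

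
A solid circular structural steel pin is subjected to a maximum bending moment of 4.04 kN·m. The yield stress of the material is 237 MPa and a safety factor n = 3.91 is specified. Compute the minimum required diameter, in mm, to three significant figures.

d = 87.9 mm

σ_allow = 237/3.91 = 60.61 MPa.
For a solid circular section σ = 32M/(πd³), so d³ = 32M/(π σ_allow) = 32×4040000/(π×60.61) = 678900 mm³.
d = 87.89 mm.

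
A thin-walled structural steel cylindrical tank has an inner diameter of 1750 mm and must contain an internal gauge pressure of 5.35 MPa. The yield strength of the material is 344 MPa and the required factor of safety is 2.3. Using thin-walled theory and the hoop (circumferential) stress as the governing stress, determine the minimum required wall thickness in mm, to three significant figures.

t = 31.3 mm

σ_allow = 344/2.3 = 149.6 MPa.
Hoop stress σ_h = pD/(2t), so t = pD/(2σ_allow) = 5.35×1750/(2×149.6) = 31.30 mm.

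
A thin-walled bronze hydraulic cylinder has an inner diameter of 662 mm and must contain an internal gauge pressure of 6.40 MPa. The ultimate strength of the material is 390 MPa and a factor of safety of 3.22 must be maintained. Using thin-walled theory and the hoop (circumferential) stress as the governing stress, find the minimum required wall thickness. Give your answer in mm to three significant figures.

t = 17.5 mm

σ_allow = 390/3.22 = 121.1 MPa.
Hoop stress σ_h = pD/(2t), so t = pD/(2σ_allow) = 6.40×662/(2×121.1) = 17.49 mm.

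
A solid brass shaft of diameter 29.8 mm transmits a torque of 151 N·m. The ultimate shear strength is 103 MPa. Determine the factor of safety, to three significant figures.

τ = 16T/(πd³) = 16×151000/(π×29.8³) = 29.06 MPa.
n = τ_limit/τ = 103/29.06 = 3.544.

n = 3.54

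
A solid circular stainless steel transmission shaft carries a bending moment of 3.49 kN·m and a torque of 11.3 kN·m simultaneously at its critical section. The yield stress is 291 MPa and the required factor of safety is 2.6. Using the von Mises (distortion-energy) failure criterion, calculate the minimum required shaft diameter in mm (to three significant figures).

d = 98.2 mm

σ_allow = σ_y/n = 291/2.6 = 111.9 MPa.
For a solid shaft σ_b = 32M/(πd³) and τ = 16T/(πd³), so the von Mises stress is σ' = (16/πd³)·√(4M²+3T²).
√(4M²+3T²) = √(4×(3.490×10^6)² + 3×(1.130×10^7)²) = 2.078×10^7 N·mm.
d³ = 16×2.078×10^7/(π×111.9) = 945600 mm³.
d = 98.15 mm.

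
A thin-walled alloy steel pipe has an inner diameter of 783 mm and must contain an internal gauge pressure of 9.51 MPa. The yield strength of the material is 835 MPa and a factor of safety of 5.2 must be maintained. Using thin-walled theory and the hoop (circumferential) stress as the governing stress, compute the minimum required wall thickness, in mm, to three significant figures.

σ_allow = 835/5.2 = 160.6 MPa.
Hoop stress σ_h = pD/(2t), so t = pD/(2σ_allow) = 9.51×783/(2×160.6) = 23.19 mm.

t = 23.2 mm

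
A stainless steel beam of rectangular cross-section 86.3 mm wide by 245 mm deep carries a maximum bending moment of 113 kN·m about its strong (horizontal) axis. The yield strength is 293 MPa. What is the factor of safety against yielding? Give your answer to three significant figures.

n = 2.24

Section modulus S = bh²/6 = 86.3×245²/6 = 863400 mm³.
σ = M/S = 1.1300×10^8/863400 = 130.9 MPa.
n = 293/130.9 = 2.239.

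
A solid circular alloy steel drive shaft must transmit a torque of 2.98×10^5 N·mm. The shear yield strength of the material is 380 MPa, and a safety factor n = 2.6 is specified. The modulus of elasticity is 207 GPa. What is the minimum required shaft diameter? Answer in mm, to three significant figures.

d = 21.8 mm

Allowable shear stress τ_allow = 380/2.6 = 146.2 MPa.
For a solid shaft τ = 16T/(πd³), so d³ = 16T/(π τ_allow) = 16×298000/(π×146.2) = 10380 mm³.
d = (10380)^(1/3) = 21.82 mm.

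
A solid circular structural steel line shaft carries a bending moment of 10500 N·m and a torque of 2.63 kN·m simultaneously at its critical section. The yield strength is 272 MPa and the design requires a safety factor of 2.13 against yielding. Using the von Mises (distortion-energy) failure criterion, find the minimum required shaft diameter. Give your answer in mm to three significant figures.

d = 95.0 mm

σ_allow = σ_y/n = 272/2.13 = 127.7 MPa.
For a solid shaft σ_b = 32M/(πd³) and τ = 16T/(πd³), so the von Mises stress is σ' = (16/πd³)·√(4M²+3T²).
√(4M²+3T²) = √(4×(1.050×10^7)² + 3×(2.630×10^6)²) = 2.149×10^7 N·mm.
d³ = 16×2.149×10^7/(π×127.7) = 857000 mm³.
d = 94.99 mm.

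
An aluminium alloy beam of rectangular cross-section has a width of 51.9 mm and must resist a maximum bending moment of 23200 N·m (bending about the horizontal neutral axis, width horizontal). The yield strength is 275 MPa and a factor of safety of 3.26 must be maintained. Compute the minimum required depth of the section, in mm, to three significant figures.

h = 178 mm

σ_allow = 275/3.26 = 84.36 MPa.
For a rectangular section σ = 6M/(bh²), so h² = 6M/(b σ_allow) = 6×2.3200×10^7/(51.9×84.36) = 31790 mm².
h = 178.3 mm.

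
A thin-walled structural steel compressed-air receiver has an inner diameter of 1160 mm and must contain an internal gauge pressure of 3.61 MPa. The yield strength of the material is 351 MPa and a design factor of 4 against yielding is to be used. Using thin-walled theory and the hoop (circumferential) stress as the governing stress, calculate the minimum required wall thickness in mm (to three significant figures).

σ_allow = 351/4 = 87.75 MPa.
Hoop stress σ_h = pD/(2t), so t = pD/(2σ_allow) = 3.61×1160/(2×87.75) = 23.86 mm.

t = 23.9 mm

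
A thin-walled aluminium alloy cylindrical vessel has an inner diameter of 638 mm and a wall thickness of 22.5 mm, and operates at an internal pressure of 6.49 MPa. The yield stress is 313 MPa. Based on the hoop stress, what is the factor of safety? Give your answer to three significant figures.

n = 3.40

σ_h = pD/(2t) = 6.49×638/(2×22.5) = 92.01 MPa.
n = 313/92.01 = 3.402.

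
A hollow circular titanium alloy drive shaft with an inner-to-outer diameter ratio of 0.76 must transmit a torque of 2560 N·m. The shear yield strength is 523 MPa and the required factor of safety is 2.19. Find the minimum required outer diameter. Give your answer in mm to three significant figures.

τ_allow = 523/2.19 = 238.8 MPa.
For a hollow shaft τ = 16T/[πd_o³(1−k⁴)] with k = 0.76, so 1−k⁴ = 0.6664.
d_o³ = 16T/[π τ_allow (1−k⁴)] = 16×2560000/(π×238.8×0.6664) = 81930 mm³.
d_o = 43.43 mm.

d_o = 43.4 mm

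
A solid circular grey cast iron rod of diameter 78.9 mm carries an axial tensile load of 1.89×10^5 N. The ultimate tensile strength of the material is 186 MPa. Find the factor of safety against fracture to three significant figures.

n = 4.81

A = πd²/4 = 4889 mm².
σ = F/A = 189000/4889 = 38.66 MPa.
n = 186/38.66 = 4.812.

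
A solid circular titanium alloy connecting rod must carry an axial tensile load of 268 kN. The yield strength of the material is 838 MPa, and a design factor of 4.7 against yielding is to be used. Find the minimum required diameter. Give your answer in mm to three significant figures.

Allowable stress σ_allow = 838/4.7 = 178.3 MPa.
Required area A = F/σ_allow = 268000/178.3 = 1503 mm².
A = πd²/4 → d = √(4A/π) = 43.75 mm.

d = 43.7 mm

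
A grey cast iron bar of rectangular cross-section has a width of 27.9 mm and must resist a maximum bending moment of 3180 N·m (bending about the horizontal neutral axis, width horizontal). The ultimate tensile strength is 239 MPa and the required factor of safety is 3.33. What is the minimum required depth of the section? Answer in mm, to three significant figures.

h = 97.6 mm

σ_allow = 239/3.33 = 71.77 MPa.
For a rectangular section σ = 6M/(bh²), so h² = 6M/(b σ_allow) = 6×3180000/(27.9×71.77) = 9528 mm².
h = 97.61 mm.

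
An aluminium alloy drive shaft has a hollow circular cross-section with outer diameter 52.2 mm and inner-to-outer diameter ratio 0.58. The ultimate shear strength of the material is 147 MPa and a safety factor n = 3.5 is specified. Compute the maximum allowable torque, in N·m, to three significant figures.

τ_allow = 147/3.5 = 42.00 MPa.
For a hollow shaft T_allow = τ_allow·πd_o³(1−k⁴)/16 with 1−k⁴ = 0.8868, so πd_o³(1−k⁴)/16 = 24770 mm³.
T_allow = 42.00×24770 = 1.040×10^6 N·mm = 1040 N·m.

T_allow = 1040 N·m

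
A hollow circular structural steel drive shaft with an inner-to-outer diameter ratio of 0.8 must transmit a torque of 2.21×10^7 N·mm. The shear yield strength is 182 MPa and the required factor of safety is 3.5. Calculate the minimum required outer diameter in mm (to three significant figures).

d_o = 154 mm

τ_allow = 182/3.5 = 52.00 MPa.
For a hollow shaft τ = 16T/[πd_o³(1−k⁴)] with k = 0.8, so 1−k⁴ = 0.5904.
d_o³ = 16T/[π τ_allow (1−k⁴)] = 16×2.2100×10^7/(π×52.00×0.5904) = 3.666×10^6 mm³.
d_o = 154.2 mm.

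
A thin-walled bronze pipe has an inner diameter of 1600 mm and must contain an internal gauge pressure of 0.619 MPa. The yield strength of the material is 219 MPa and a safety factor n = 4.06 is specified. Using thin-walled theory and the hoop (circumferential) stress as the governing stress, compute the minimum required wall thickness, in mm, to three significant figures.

σ_allow = 219/4.06 = 53.94 MPa.
Hoop stress σ_h = pD/(2t), so t = pD/(2σ_allow) = 0.619×1600/(2×53.94) = 9.180 mm.

t = 9.18 mm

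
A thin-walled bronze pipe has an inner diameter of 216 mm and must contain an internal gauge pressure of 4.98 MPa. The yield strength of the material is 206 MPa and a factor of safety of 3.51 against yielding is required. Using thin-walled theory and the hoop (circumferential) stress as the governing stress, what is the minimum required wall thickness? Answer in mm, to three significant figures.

σ_allow = 206/3.51 = 58.69 MPa.
Hoop stress σ_h = pD/(2t), so t = pD/(2σ_allow) = 4.98×216/(2×58.69) = 9.164 mm.

t = 9.16 mm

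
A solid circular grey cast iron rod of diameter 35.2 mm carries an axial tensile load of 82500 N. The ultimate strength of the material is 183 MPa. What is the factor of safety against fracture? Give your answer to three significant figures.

n = 2.16

A = πd²/4 = 973.1 mm².
σ = F/A = 82500/973.1 = 84.78 MPa.
n = 183/84.78 = 2.159.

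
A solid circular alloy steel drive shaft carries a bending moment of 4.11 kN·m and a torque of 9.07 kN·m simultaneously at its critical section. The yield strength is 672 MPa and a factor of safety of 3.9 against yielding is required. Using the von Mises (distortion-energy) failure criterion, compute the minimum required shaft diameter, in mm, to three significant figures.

σ_allow = σ_y/n = 672/3.9 = 172.3 MPa.
For a solid shaft σ_b = 32M/(πd³) and τ = 16T/(πd³), so the von Mises stress is σ' = (16/πd³)·√(4M²+3T²).
√(4M²+3T²) = √(4×(4.110×10^6)² + 3×(9.070×10^6)²) = 1.773×10^7 N·mm.
d³ = 16×1.773×10^7/(π×172.3) = 524100 mm³.
d = 80.62 mm.

d = 80.6 mm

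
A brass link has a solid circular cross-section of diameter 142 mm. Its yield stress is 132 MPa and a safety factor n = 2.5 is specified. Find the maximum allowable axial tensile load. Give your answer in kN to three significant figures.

F_allow = 836 kN

σ_allow = 132/2.5 = 52.80 MPa.
A = πd²/4 = π×142²/4 = 15840 mm².
F_allow = σ_allow × A = 52.80×15840 = 836200 N.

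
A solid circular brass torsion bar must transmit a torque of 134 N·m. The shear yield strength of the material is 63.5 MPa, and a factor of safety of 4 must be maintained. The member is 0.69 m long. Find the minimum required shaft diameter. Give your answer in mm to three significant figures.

Allowable shear stress τ_allow = 63.5/4 = 15.88 MPa.
For a solid shaft τ = 16T/(πd³), so d³ = 16T/(π τ_allow) = 16×134000/(π×15.88) = 42990 mm³.
d = (42990)^(1/3) = 35.03 mm.

d = 35.0 mm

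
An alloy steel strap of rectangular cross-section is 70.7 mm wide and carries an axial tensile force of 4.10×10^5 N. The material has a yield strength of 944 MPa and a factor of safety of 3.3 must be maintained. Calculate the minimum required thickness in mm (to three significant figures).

σ_allow = 944/3.3 = 286.1 MPa.
Required area A = F/σ_allow = 410000/286.1 = 1433 mm².
t = A/w = 1433/70.7 = 20.27 mm.

t = 20.3 mm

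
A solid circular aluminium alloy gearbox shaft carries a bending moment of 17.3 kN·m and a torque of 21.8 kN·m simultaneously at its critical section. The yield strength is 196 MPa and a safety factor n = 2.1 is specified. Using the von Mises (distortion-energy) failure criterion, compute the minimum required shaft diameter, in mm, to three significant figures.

d = 141 mm

σ_allow = σ_y/n = 196/2.1 = 93.33 MPa.
For a solid shaft σ_b = 32M/(πd³) and τ = 16T/(πd³), so the von Mises stress is σ' = (16/πd³)·√(4M²+3T²).
√(4M²+3T²) = √(4×(1.730×10^7)² + 3×(2.180×10^7)²) = 5.121×10^7 N·mm.
d³ = 16×5.121×10^7/(π×93.33) = 2.795×10^6 mm³.
d = 140.9 mm.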